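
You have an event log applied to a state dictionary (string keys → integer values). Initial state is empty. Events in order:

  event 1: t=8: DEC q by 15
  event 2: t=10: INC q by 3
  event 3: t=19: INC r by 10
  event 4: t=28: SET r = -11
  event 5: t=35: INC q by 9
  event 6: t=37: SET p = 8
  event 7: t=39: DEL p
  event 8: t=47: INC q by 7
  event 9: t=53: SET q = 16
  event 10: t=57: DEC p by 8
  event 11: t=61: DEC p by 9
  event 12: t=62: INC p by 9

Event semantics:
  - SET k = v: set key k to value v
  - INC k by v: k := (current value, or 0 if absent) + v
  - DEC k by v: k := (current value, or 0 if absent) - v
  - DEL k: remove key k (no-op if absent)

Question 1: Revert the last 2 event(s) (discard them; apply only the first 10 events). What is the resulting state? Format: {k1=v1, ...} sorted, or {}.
Answer: {p=-8, q=16, r=-11}

Derivation:
Keep first 10 events (discard last 2):
  after event 1 (t=8: DEC q by 15): {q=-15}
  after event 2 (t=10: INC q by 3): {q=-12}
  after event 3 (t=19: INC r by 10): {q=-12, r=10}
  after event 4 (t=28: SET r = -11): {q=-12, r=-11}
  after event 5 (t=35: INC q by 9): {q=-3, r=-11}
  after event 6 (t=37: SET p = 8): {p=8, q=-3, r=-11}
  after event 7 (t=39: DEL p): {q=-3, r=-11}
  after event 8 (t=47: INC q by 7): {q=4, r=-11}
  after event 9 (t=53: SET q = 16): {q=16, r=-11}
  after event 10 (t=57: DEC p by 8): {p=-8, q=16, r=-11}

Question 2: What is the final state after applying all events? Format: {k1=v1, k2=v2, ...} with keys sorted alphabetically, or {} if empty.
  after event 1 (t=8: DEC q by 15): {q=-15}
  after event 2 (t=10: INC q by 3): {q=-12}
  after event 3 (t=19: INC r by 10): {q=-12, r=10}
  after event 4 (t=28: SET r = -11): {q=-12, r=-11}
  after event 5 (t=35: INC q by 9): {q=-3, r=-11}
  after event 6 (t=37: SET p = 8): {p=8, q=-3, r=-11}
  after event 7 (t=39: DEL p): {q=-3, r=-11}
  after event 8 (t=47: INC q by 7): {q=4, r=-11}
  after event 9 (t=53: SET q = 16): {q=16, r=-11}
  after event 10 (t=57: DEC p by 8): {p=-8, q=16, r=-11}
  after event 11 (t=61: DEC p by 9): {p=-17, q=16, r=-11}
  after event 12 (t=62: INC p by 9): {p=-8, q=16, r=-11}

Answer: {p=-8, q=16, r=-11}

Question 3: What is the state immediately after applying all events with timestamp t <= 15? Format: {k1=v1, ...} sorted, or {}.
Apply events with t <= 15 (2 events):
  after event 1 (t=8: DEC q by 15): {q=-15}
  after event 2 (t=10: INC q by 3): {q=-12}

Answer: {q=-12}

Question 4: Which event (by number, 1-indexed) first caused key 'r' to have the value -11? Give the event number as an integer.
Looking for first event where r becomes -11:
  event 3: r = 10
  event 4: r 10 -> -11  <-- first match

Answer: 4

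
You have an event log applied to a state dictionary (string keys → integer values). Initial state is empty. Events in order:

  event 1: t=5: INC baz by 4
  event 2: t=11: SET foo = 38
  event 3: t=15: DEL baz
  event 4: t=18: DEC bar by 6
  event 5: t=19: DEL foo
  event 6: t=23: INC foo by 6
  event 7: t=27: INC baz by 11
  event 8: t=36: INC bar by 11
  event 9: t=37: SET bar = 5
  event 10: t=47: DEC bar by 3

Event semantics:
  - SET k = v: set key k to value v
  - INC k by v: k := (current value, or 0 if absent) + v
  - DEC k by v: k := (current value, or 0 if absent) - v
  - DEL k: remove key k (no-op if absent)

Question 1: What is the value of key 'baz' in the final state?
Answer: 11

Derivation:
Track key 'baz' through all 10 events:
  event 1 (t=5: INC baz by 4): baz (absent) -> 4
  event 2 (t=11: SET foo = 38): baz unchanged
  event 3 (t=15: DEL baz): baz 4 -> (absent)
  event 4 (t=18: DEC bar by 6): baz unchanged
  event 5 (t=19: DEL foo): baz unchanged
  event 6 (t=23: INC foo by 6): baz unchanged
  event 7 (t=27: INC baz by 11): baz (absent) -> 11
  event 8 (t=36: INC bar by 11): baz unchanged
  event 9 (t=37: SET bar = 5): baz unchanged
  event 10 (t=47: DEC bar by 3): baz unchanged
Final: baz = 11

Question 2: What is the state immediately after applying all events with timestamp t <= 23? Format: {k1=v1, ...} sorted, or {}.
Answer: {bar=-6, foo=6}

Derivation:
Apply events with t <= 23 (6 events):
  after event 1 (t=5: INC baz by 4): {baz=4}
  after event 2 (t=11: SET foo = 38): {baz=4, foo=38}
  after event 3 (t=15: DEL baz): {foo=38}
  after event 4 (t=18: DEC bar by 6): {bar=-6, foo=38}
  after event 5 (t=19: DEL foo): {bar=-6}
  after event 6 (t=23: INC foo by 6): {bar=-6, foo=6}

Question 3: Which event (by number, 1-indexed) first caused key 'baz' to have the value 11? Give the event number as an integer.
Answer: 7

Derivation:
Looking for first event where baz becomes 11:
  event 1: baz = 4
  event 2: baz = 4
  event 3: baz = (absent)
  event 7: baz (absent) -> 11  <-- first match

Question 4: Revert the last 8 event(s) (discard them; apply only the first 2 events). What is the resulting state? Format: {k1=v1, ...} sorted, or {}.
Answer: {baz=4, foo=38}

Derivation:
Keep first 2 events (discard last 8):
  after event 1 (t=5: INC baz by 4): {baz=4}
  after event 2 (t=11: SET foo = 38): {baz=4, foo=38}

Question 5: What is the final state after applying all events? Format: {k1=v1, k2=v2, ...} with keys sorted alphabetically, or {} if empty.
Answer: {bar=2, baz=11, foo=6}

Derivation:
  after event 1 (t=5: INC baz by 4): {baz=4}
  after event 2 (t=11: SET foo = 38): {baz=4, foo=38}
  after event 3 (t=15: DEL baz): {foo=38}
  after event 4 (t=18: DEC bar by 6): {bar=-6, foo=38}
  after event 5 (t=19: DEL foo): {bar=-6}
  after event 6 (t=23: INC foo by 6): {bar=-6, foo=6}
  after event 7 (t=27: INC baz by 11): {bar=-6, baz=11, foo=6}
  after event 8 (t=36: INC bar by 11): {bar=5, baz=11, foo=6}
  after event 9 (t=37: SET bar = 5): {bar=5, baz=11, foo=6}
  after event 10 (t=47: DEC bar by 3): {bar=2, baz=11, foo=6}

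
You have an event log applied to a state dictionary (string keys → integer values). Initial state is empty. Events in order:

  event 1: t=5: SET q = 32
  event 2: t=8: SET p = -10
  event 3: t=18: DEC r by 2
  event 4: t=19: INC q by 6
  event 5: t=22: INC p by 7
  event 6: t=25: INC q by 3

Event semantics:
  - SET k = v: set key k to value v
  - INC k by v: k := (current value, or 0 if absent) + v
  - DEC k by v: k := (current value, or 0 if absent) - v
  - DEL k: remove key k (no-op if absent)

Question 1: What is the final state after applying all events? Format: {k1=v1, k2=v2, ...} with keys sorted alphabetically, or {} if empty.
Answer: {p=-3, q=41, r=-2}

Derivation:
  after event 1 (t=5: SET q = 32): {q=32}
  after event 2 (t=8: SET p = -10): {p=-10, q=32}
  after event 3 (t=18: DEC r by 2): {p=-10, q=32, r=-2}
  after event 4 (t=19: INC q by 6): {p=-10, q=38, r=-2}
  after event 5 (t=22: INC p by 7): {p=-3, q=38, r=-2}
  after event 6 (t=25: INC q by 3): {p=-3, q=41, r=-2}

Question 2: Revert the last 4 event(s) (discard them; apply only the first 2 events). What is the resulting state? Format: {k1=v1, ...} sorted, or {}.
Answer: {p=-10, q=32}

Derivation:
Keep first 2 events (discard last 4):
  after event 1 (t=5: SET q = 32): {q=32}
  after event 2 (t=8: SET p = -10): {p=-10, q=32}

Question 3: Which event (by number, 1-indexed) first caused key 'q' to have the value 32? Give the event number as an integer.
Looking for first event where q becomes 32:
  event 1: q (absent) -> 32  <-- first match

Answer: 1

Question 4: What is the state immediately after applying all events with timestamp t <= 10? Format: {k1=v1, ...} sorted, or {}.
Answer: {p=-10, q=32}

Derivation:
Apply events with t <= 10 (2 events):
  after event 1 (t=5: SET q = 32): {q=32}
  after event 2 (t=8: SET p = -10): {p=-10, q=32}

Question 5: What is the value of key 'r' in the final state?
Answer: -2

Derivation:
Track key 'r' through all 6 events:
  event 1 (t=5: SET q = 32): r unchanged
  event 2 (t=8: SET p = -10): r unchanged
  event 3 (t=18: DEC r by 2): r (absent) -> -2
  event 4 (t=19: INC q by 6): r unchanged
  event 5 (t=22: INC p by 7): r unchanged
  event 6 (t=25: INC q by 3): r unchanged
Final: r = -2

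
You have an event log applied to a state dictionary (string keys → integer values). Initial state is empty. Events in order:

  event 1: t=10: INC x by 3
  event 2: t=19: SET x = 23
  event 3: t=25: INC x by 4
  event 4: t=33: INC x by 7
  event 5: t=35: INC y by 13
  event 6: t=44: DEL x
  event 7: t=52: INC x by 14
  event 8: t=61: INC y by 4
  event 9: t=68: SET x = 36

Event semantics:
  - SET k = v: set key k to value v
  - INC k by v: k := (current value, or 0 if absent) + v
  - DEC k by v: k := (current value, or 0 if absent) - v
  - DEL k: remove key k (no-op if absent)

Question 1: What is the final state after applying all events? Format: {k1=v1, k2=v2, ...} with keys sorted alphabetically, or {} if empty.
  after event 1 (t=10: INC x by 3): {x=3}
  after event 2 (t=19: SET x = 23): {x=23}
  after event 3 (t=25: INC x by 4): {x=27}
  after event 4 (t=33: INC x by 7): {x=34}
  after event 5 (t=35: INC y by 13): {x=34, y=13}
  after event 6 (t=44: DEL x): {y=13}
  after event 7 (t=52: INC x by 14): {x=14, y=13}
  after event 8 (t=61: INC y by 4): {x=14, y=17}
  after event 9 (t=68: SET x = 36): {x=36, y=17}

Answer: {x=36, y=17}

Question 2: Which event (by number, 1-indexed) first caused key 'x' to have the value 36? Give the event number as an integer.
Looking for first event where x becomes 36:
  event 1: x = 3
  event 2: x = 23
  event 3: x = 27
  event 4: x = 34
  event 5: x = 34
  event 6: x = (absent)
  event 7: x = 14
  event 8: x = 14
  event 9: x 14 -> 36  <-- first match

Answer: 9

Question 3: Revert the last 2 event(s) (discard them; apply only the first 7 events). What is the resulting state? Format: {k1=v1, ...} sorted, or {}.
Answer: {x=14, y=13}

Derivation:
Keep first 7 events (discard last 2):
  after event 1 (t=10: INC x by 3): {x=3}
  after event 2 (t=19: SET x = 23): {x=23}
  after event 3 (t=25: INC x by 4): {x=27}
  after event 4 (t=33: INC x by 7): {x=34}
  after event 5 (t=35: INC y by 13): {x=34, y=13}
  after event 6 (t=44: DEL x): {y=13}
  after event 7 (t=52: INC x by 14): {x=14, y=13}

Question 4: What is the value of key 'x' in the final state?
Track key 'x' through all 9 events:
  event 1 (t=10: INC x by 3): x (absent) -> 3
  event 2 (t=19: SET x = 23): x 3 -> 23
  event 3 (t=25: INC x by 4): x 23 -> 27
  event 4 (t=33: INC x by 7): x 27 -> 34
  event 5 (t=35: INC y by 13): x unchanged
  event 6 (t=44: DEL x): x 34 -> (absent)
  event 7 (t=52: INC x by 14): x (absent) -> 14
  event 8 (t=61: INC y by 4): x unchanged
  event 9 (t=68: SET x = 36): x 14 -> 36
Final: x = 36

Answer: 36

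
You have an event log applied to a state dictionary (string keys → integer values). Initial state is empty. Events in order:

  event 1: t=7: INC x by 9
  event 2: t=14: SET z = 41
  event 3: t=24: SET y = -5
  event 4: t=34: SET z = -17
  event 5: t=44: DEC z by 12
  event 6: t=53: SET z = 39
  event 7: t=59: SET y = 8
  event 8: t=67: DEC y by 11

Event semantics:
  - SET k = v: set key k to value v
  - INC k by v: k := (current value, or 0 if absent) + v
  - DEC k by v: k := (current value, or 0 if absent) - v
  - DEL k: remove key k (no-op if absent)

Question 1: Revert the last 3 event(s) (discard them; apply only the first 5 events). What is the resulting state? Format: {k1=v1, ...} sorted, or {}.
Keep first 5 events (discard last 3):
  after event 1 (t=7: INC x by 9): {x=9}
  after event 2 (t=14: SET z = 41): {x=9, z=41}
  after event 3 (t=24: SET y = -5): {x=9, y=-5, z=41}
  after event 4 (t=34: SET z = -17): {x=9, y=-5, z=-17}
  after event 5 (t=44: DEC z by 12): {x=9, y=-5, z=-29}

Answer: {x=9, y=-5, z=-29}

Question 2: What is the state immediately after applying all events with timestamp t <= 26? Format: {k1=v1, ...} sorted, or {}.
Apply events with t <= 26 (3 events):
  after event 1 (t=7: INC x by 9): {x=9}
  after event 2 (t=14: SET z = 41): {x=9, z=41}
  after event 3 (t=24: SET y = -5): {x=9, y=-5, z=41}

Answer: {x=9, y=-5, z=41}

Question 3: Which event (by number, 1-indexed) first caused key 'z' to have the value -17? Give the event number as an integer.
Answer: 4

Derivation:
Looking for first event where z becomes -17:
  event 2: z = 41
  event 3: z = 41
  event 4: z 41 -> -17  <-- first match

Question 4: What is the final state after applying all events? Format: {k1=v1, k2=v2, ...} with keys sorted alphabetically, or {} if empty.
  after event 1 (t=7: INC x by 9): {x=9}
  after event 2 (t=14: SET z = 41): {x=9, z=41}
  after event 3 (t=24: SET y = -5): {x=9, y=-5, z=41}
  after event 4 (t=34: SET z = -17): {x=9, y=-5, z=-17}
  after event 5 (t=44: DEC z by 12): {x=9, y=-5, z=-29}
  after event 6 (t=53: SET z = 39): {x=9, y=-5, z=39}
  after event 7 (t=59: SET y = 8): {x=9, y=8, z=39}
  after event 8 (t=67: DEC y by 11): {x=9, y=-3, z=39}

Answer: {x=9, y=-3, z=39}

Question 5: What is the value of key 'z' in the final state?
Answer: 39

Derivation:
Track key 'z' through all 8 events:
  event 1 (t=7: INC x by 9): z unchanged
  event 2 (t=14: SET z = 41): z (absent) -> 41
  event 3 (t=24: SET y = -5): z unchanged
  event 4 (t=34: SET z = -17): z 41 -> -17
  event 5 (t=44: DEC z by 12): z -17 -> -29
  event 6 (t=53: SET z = 39): z -29 -> 39
  event 7 (t=59: SET y = 8): z unchanged
  event 8 (t=67: DEC y by 11): z unchanged
Final: z = 39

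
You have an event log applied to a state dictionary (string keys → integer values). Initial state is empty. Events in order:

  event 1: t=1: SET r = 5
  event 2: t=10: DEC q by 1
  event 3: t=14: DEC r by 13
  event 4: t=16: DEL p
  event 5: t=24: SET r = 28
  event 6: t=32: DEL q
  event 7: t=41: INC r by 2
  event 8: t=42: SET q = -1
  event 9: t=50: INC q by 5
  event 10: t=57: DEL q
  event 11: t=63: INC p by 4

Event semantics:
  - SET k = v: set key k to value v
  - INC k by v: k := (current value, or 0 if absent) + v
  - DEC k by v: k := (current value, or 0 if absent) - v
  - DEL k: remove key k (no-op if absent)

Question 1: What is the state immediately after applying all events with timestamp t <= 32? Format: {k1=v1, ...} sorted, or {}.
Answer: {r=28}

Derivation:
Apply events with t <= 32 (6 events):
  after event 1 (t=1: SET r = 5): {r=5}
  after event 2 (t=10: DEC q by 1): {q=-1, r=5}
  after event 3 (t=14: DEC r by 13): {q=-1, r=-8}
  after event 4 (t=16: DEL p): {q=-1, r=-8}
  after event 5 (t=24: SET r = 28): {q=-1, r=28}
  after event 6 (t=32: DEL q): {r=28}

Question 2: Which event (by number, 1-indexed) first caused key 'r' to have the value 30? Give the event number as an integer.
Answer: 7

Derivation:
Looking for first event where r becomes 30:
  event 1: r = 5
  event 2: r = 5
  event 3: r = -8
  event 4: r = -8
  event 5: r = 28
  event 6: r = 28
  event 7: r 28 -> 30  <-- first match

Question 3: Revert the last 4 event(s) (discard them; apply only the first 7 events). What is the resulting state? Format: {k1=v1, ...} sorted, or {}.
Answer: {r=30}

Derivation:
Keep first 7 events (discard last 4):
  after event 1 (t=1: SET r = 5): {r=5}
  after event 2 (t=10: DEC q by 1): {q=-1, r=5}
  after event 3 (t=14: DEC r by 13): {q=-1, r=-8}
  after event 4 (t=16: DEL p): {q=-1, r=-8}
  after event 5 (t=24: SET r = 28): {q=-1, r=28}
  after event 6 (t=32: DEL q): {r=28}
  after event 7 (t=41: INC r by 2): {r=30}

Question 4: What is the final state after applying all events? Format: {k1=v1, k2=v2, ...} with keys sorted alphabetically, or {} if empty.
  after event 1 (t=1: SET r = 5): {r=5}
  after event 2 (t=10: DEC q by 1): {q=-1, r=5}
  after event 3 (t=14: DEC r by 13): {q=-1, r=-8}
  after event 4 (t=16: DEL p): {q=-1, r=-8}
  after event 5 (t=24: SET r = 28): {q=-1, r=28}
  after event 6 (t=32: DEL q): {r=28}
  after event 7 (t=41: INC r by 2): {r=30}
  after event 8 (t=42: SET q = -1): {q=-1, r=30}
  after event 9 (t=50: INC q by 5): {q=4, r=30}
  after event 10 (t=57: DEL q): {r=30}
  after event 11 (t=63: INC p by 4): {p=4, r=30}

Answer: {p=4, r=30}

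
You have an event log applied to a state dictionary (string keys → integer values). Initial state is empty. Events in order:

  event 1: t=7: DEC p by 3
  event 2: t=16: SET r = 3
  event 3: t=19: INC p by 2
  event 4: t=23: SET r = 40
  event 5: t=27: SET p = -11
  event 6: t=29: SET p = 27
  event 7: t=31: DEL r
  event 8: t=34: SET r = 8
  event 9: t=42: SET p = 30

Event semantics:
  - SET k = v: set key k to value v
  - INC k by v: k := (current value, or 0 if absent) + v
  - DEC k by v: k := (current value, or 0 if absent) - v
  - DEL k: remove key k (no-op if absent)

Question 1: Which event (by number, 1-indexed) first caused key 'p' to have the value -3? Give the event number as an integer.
Answer: 1

Derivation:
Looking for first event where p becomes -3:
  event 1: p (absent) -> -3  <-- first match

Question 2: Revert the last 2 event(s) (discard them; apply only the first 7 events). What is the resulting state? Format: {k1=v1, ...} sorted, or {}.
Keep first 7 events (discard last 2):
  after event 1 (t=7: DEC p by 3): {p=-3}
  after event 2 (t=16: SET r = 3): {p=-3, r=3}
  after event 3 (t=19: INC p by 2): {p=-1, r=3}
  after event 4 (t=23: SET r = 40): {p=-1, r=40}
  after event 5 (t=27: SET p = -11): {p=-11, r=40}
  after event 6 (t=29: SET p = 27): {p=27, r=40}
  after event 7 (t=31: DEL r): {p=27}

Answer: {p=27}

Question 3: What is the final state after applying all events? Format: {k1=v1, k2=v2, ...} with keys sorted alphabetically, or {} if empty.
Answer: {p=30, r=8}

Derivation:
  after event 1 (t=7: DEC p by 3): {p=-3}
  after event 2 (t=16: SET r = 3): {p=-3, r=3}
  after event 3 (t=19: INC p by 2): {p=-1, r=3}
  after event 4 (t=23: SET r = 40): {p=-1, r=40}
  after event 5 (t=27: SET p = -11): {p=-11, r=40}
  after event 6 (t=29: SET p = 27): {p=27, r=40}
  after event 7 (t=31: DEL r): {p=27}
  after event 8 (t=34: SET r = 8): {p=27, r=8}
  after event 9 (t=42: SET p = 30): {p=30, r=8}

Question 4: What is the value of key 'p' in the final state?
Answer: 30

Derivation:
Track key 'p' through all 9 events:
  event 1 (t=7: DEC p by 3): p (absent) -> -3
  event 2 (t=16: SET r = 3): p unchanged
  event 3 (t=19: INC p by 2): p -3 -> -1
  event 4 (t=23: SET r = 40): p unchanged
  event 5 (t=27: SET p = -11): p -1 -> -11
  event 6 (t=29: SET p = 27): p -11 -> 27
  event 7 (t=31: DEL r): p unchanged
  event 8 (t=34: SET r = 8): p unchanged
  event 9 (t=42: SET p = 30): p 27 -> 30
Final: p = 30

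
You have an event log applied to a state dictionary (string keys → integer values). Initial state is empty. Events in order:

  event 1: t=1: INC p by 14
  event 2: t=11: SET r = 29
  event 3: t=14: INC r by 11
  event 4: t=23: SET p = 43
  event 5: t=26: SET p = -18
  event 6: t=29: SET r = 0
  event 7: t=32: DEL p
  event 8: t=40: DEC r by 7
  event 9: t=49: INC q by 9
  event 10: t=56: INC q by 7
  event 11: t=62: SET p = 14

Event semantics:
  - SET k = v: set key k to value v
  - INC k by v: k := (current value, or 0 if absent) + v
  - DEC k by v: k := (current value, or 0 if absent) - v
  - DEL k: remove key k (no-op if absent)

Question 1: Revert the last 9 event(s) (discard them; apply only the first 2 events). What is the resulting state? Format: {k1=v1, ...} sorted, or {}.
Keep first 2 events (discard last 9):
  after event 1 (t=1: INC p by 14): {p=14}
  after event 2 (t=11: SET r = 29): {p=14, r=29}

Answer: {p=14, r=29}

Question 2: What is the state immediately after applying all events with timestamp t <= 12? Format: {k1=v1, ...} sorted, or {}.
Answer: {p=14, r=29}

Derivation:
Apply events with t <= 12 (2 events):
  after event 1 (t=1: INC p by 14): {p=14}
  after event 2 (t=11: SET r = 29): {p=14, r=29}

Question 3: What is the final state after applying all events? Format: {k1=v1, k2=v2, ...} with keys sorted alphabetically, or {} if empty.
Answer: {p=14, q=16, r=-7}

Derivation:
  after event 1 (t=1: INC p by 14): {p=14}
  after event 2 (t=11: SET r = 29): {p=14, r=29}
  after event 3 (t=14: INC r by 11): {p=14, r=40}
  after event 4 (t=23: SET p = 43): {p=43, r=40}
  after event 5 (t=26: SET p = -18): {p=-18, r=40}
  after event 6 (t=29: SET r = 0): {p=-18, r=0}
  after event 7 (t=32: DEL p): {r=0}
  after event 8 (t=40: DEC r by 7): {r=-7}
  after event 9 (t=49: INC q by 9): {q=9, r=-7}
  after event 10 (t=56: INC q by 7): {q=16, r=-7}
  after event 11 (t=62: SET p = 14): {p=14, q=16, r=-7}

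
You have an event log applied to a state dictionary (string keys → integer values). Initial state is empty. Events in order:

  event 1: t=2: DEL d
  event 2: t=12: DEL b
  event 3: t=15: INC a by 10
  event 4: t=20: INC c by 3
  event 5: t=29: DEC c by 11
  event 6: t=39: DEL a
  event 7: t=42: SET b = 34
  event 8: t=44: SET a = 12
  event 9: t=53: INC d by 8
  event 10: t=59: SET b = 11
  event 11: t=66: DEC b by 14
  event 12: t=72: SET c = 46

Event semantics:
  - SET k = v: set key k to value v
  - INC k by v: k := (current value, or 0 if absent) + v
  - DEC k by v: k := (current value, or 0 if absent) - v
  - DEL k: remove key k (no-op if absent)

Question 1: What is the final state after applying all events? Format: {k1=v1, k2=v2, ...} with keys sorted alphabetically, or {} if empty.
  after event 1 (t=2: DEL d): {}
  after event 2 (t=12: DEL b): {}
  after event 3 (t=15: INC a by 10): {a=10}
  after event 4 (t=20: INC c by 3): {a=10, c=3}
  after event 5 (t=29: DEC c by 11): {a=10, c=-8}
  after event 6 (t=39: DEL a): {c=-8}
  after event 7 (t=42: SET b = 34): {b=34, c=-8}
  after event 8 (t=44: SET a = 12): {a=12, b=34, c=-8}
  after event 9 (t=53: INC d by 8): {a=12, b=34, c=-8, d=8}
  after event 10 (t=59: SET b = 11): {a=12, b=11, c=-8, d=8}
  after event 11 (t=66: DEC b by 14): {a=12, b=-3, c=-8, d=8}
  after event 12 (t=72: SET c = 46): {a=12, b=-3, c=46, d=8}

Answer: {a=12, b=-3, c=46, d=8}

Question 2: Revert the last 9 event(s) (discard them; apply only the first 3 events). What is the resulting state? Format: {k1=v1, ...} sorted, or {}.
Keep first 3 events (discard last 9):
  after event 1 (t=2: DEL d): {}
  after event 2 (t=12: DEL b): {}
  after event 3 (t=15: INC a by 10): {a=10}

Answer: {a=10}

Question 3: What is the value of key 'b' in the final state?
Answer: -3

Derivation:
Track key 'b' through all 12 events:
  event 1 (t=2: DEL d): b unchanged
  event 2 (t=12: DEL b): b (absent) -> (absent)
  event 3 (t=15: INC a by 10): b unchanged
  event 4 (t=20: INC c by 3): b unchanged
  event 5 (t=29: DEC c by 11): b unchanged
  event 6 (t=39: DEL a): b unchanged
  event 7 (t=42: SET b = 34): b (absent) -> 34
  event 8 (t=44: SET a = 12): b unchanged
  event 9 (t=53: INC d by 8): b unchanged
  event 10 (t=59: SET b = 11): b 34 -> 11
  event 11 (t=66: DEC b by 14): b 11 -> -3
  event 12 (t=72: SET c = 46): b unchanged
Final: b = -3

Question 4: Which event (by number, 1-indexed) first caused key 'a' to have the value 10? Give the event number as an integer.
Answer: 3

Derivation:
Looking for first event where a becomes 10:
  event 3: a (absent) -> 10  <-- first match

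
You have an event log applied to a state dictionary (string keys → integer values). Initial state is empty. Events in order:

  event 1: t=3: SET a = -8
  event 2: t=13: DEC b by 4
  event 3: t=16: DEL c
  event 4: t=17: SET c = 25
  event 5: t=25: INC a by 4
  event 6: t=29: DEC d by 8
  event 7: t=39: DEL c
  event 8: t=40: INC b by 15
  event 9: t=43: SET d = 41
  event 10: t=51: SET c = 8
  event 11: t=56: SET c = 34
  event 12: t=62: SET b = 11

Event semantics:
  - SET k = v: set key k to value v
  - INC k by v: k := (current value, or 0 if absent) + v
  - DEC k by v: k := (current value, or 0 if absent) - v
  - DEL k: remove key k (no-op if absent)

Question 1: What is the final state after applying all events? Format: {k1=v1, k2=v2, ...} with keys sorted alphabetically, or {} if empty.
Answer: {a=-4, b=11, c=34, d=41}

Derivation:
  after event 1 (t=3: SET a = -8): {a=-8}
  after event 2 (t=13: DEC b by 4): {a=-8, b=-4}
  after event 3 (t=16: DEL c): {a=-8, b=-4}
  after event 4 (t=17: SET c = 25): {a=-8, b=-4, c=25}
  after event 5 (t=25: INC a by 4): {a=-4, b=-4, c=25}
  after event 6 (t=29: DEC d by 8): {a=-4, b=-4, c=25, d=-8}
  after event 7 (t=39: DEL c): {a=-4, b=-4, d=-8}
  after event 8 (t=40: INC b by 15): {a=-4, b=11, d=-8}
  after event 9 (t=43: SET d = 41): {a=-4, b=11, d=41}
  after event 10 (t=51: SET c = 8): {a=-4, b=11, c=8, d=41}
  after event 11 (t=56: SET c = 34): {a=-4, b=11, c=34, d=41}
  after event 12 (t=62: SET b = 11): {a=-4, b=11, c=34, d=41}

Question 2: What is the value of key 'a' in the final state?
Answer: -4

Derivation:
Track key 'a' through all 12 events:
  event 1 (t=3: SET a = -8): a (absent) -> -8
  event 2 (t=13: DEC b by 4): a unchanged
  event 3 (t=16: DEL c): a unchanged
  event 4 (t=17: SET c = 25): a unchanged
  event 5 (t=25: INC a by 4): a -8 -> -4
  event 6 (t=29: DEC d by 8): a unchanged
  event 7 (t=39: DEL c): a unchanged
  event 8 (t=40: INC b by 15): a unchanged
  event 9 (t=43: SET d = 41): a unchanged
  event 10 (t=51: SET c = 8): a unchanged
  event 11 (t=56: SET c = 34): a unchanged
  event 12 (t=62: SET b = 11): a unchanged
Final: a = -4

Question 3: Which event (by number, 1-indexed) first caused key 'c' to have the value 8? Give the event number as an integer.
Answer: 10

Derivation:
Looking for first event where c becomes 8:
  event 4: c = 25
  event 5: c = 25
  event 6: c = 25
  event 7: c = (absent)
  event 10: c (absent) -> 8  <-- first match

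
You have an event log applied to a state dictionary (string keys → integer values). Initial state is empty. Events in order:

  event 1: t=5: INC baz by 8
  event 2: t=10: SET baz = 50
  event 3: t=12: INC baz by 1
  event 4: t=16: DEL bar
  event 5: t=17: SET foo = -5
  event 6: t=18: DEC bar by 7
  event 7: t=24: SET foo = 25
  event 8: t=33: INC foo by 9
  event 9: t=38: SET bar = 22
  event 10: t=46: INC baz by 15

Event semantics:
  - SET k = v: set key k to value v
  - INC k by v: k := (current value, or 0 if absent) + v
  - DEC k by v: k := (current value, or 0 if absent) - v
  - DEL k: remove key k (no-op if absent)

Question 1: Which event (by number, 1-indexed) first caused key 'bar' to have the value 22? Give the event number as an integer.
Answer: 9

Derivation:
Looking for first event where bar becomes 22:
  event 6: bar = -7
  event 7: bar = -7
  event 8: bar = -7
  event 9: bar -7 -> 22  <-- first match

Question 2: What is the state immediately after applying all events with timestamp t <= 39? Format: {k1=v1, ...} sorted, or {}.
Apply events with t <= 39 (9 events):
  after event 1 (t=5: INC baz by 8): {baz=8}
  after event 2 (t=10: SET baz = 50): {baz=50}
  after event 3 (t=12: INC baz by 1): {baz=51}
  after event 4 (t=16: DEL bar): {baz=51}
  after event 5 (t=17: SET foo = -5): {baz=51, foo=-5}
  after event 6 (t=18: DEC bar by 7): {bar=-7, baz=51, foo=-5}
  after event 7 (t=24: SET foo = 25): {bar=-7, baz=51, foo=25}
  after event 8 (t=33: INC foo by 9): {bar=-7, baz=51, foo=34}
  after event 9 (t=38: SET bar = 22): {bar=22, baz=51, foo=34}

Answer: {bar=22, baz=51, foo=34}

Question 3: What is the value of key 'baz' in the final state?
Track key 'baz' through all 10 events:
  event 1 (t=5: INC baz by 8): baz (absent) -> 8
  event 2 (t=10: SET baz = 50): baz 8 -> 50
  event 3 (t=12: INC baz by 1): baz 50 -> 51
  event 4 (t=16: DEL bar): baz unchanged
  event 5 (t=17: SET foo = -5): baz unchanged
  event 6 (t=18: DEC bar by 7): baz unchanged
  event 7 (t=24: SET foo = 25): baz unchanged
  event 8 (t=33: INC foo by 9): baz unchanged
  event 9 (t=38: SET bar = 22): baz unchanged
  event 10 (t=46: INC baz by 15): baz 51 -> 66
Final: baz = 66

Answer: 66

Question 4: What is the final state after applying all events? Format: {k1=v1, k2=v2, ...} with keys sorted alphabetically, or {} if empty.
Answer: {bar=22, baz=66, foo=34}

Derivation:
  after event 1 (t=5: INC baz by 8): {baz=8}
  after event 2 (t=10: SET baz = 50): {baz=50}
  after event 3 (t=12: INC baz by 1): {baz=51}
  after event 4 (t=16: DEL bar): {baz=51}
  after event 5 (t=17: SET foo = -5): {baz=51, foo=-5}
  after event 6 (t=18: DEC bar by 7): {bar=-7, baz=51, foo=-5}
  after event 7 (t=24: SET foo = 25): {bar=-7, baz=51, foo=25}
  after event 8 (t=33: INC foo by 9): {bar=-7, baz=51, foo=34}
  after event 9 (t=38: SET bar = 22): {bar=22, baz=51, foo=34}
  after event 10 (t=46: INC baz by 15): {bar=22, baz=66, foo=34}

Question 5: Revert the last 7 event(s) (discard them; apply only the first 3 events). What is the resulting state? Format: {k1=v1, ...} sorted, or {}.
Keep first 3 events (discard last 7):
  after event 1 (t=5: INC baz by 8): {baz=8}
  after event 2 (t=10: SET baz = 50): {baz=50}
  after event 3 (t=12: INC baz by 1): {baz=51}

Answer: {baz=51}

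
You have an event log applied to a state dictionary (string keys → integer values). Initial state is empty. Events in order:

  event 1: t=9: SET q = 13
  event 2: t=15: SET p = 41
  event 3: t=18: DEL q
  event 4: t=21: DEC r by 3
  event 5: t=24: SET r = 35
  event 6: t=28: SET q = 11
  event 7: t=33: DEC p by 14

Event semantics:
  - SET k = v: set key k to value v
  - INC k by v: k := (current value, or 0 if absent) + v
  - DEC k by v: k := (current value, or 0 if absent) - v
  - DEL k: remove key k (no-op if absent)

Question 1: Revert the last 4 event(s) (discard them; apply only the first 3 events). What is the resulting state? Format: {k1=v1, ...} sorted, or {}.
Keep first 3 events (discard last 4):
  after event 1 (t=9: SET q = 13): {q=13}
  after event 2 (t=15: SET p = 41): {p=41, q=13}
  after event 3 (t=18: DEL q): {p=41}

Answer: {p=41}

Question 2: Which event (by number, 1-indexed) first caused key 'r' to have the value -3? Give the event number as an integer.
Looking for first event where r becomes -3:
  event 4: r (absent) -> -3  <-- first match

Answer: 4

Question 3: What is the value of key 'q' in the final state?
Track key 'q' through all 7 events:
  event 1 (t=9: SET q = 13): q (absent) -> 13
  event 2 (t=15: SET p = 41): q unchanged
  event 3 (t=18: DEL q): q 13 -> (absent)
  event 4 (t=21: DEC r by 3): q unchanged
  event 5 (t=24: SET r = 35): q unchanged
  event 6 (t=28: SET q = 11): q (absent) -> 11
  event 7 (t=33: DEC p by 14): q unchanged
Final: q = 11

Answer: 11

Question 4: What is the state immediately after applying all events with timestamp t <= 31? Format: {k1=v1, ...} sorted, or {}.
Answer: {p=41, q=11, r=35}

Derivation:
Apply events with t <= 31 (6 events):
  after event 1 (t=9: SET q = 13): {q=13}
  after event 2 (t=15: SET p = 41): {p=41, q=13}
  after event 3 (t=18: DEL q): {p=41}
  after event 4 (t=21: DEC r by 3): {p=41, r=-3}
  after event 5 (t=24: SET r = 35): {p=41, r=35}
  after event 6 (t=28: SET q = 11): {p=41, q=11, r=35}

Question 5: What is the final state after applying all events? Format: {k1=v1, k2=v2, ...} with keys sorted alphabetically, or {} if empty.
Answer: {p=27, q=11, r=35}

Derivation:
  after event 1 (t=9: SET q = 13): {q=13}
  after event 2 (t=15: SET p = 41): {p=41, q=13}
  after event 3 (t=18: DEL q): {p=41}
  after event 4 (t=21: DEC r by 3): {p=41, r=-3}
  after event 5 (t=24: SET r = 35): {p=41, r=35}
  after event 6 (t=28: SET q = 11): {p=41, q=11, r=35}
  after event 7 (t=33: DEC p by 14): {p=27, q=11, r=35}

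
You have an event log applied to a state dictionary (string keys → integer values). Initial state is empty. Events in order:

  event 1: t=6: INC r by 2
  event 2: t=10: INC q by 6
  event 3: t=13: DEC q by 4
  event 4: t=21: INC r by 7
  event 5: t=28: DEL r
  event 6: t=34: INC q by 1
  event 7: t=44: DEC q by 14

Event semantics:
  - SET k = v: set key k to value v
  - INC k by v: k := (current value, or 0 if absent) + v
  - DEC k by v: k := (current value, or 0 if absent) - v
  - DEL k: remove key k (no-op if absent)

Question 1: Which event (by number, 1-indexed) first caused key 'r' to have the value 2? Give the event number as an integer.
Answer: 1

Derivation:
Looking for first event where r becomes 2:
  event 1: r (absent) -> 2  <-- first match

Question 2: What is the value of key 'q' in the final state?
Answer: -11

Derivation:
Track key 'q' through all 7 events:
  event 1 (t=6: INC r by 2): q unchanged
  event 2 (t=10: INC q by 6): q (absent) -> 6
  event 3 (t=13: DEC q by 4): q 6 -> 2
  event 4 (t=21: INC r by 7): q unchanged
  event 5 (t=28: DEL r): q unchanged
  event 6 (t=34: INC q by 1): q 2 -> 3
  event 7 (t=44: DEC q by 14): q 3 -> -11
Final: q = -11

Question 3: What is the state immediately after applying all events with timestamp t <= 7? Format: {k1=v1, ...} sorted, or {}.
Answer: {r=2}

Derivation:
Apply events with t <= 7 (1 events):
  after event 1 (t=6: INC r by 2): {r=2}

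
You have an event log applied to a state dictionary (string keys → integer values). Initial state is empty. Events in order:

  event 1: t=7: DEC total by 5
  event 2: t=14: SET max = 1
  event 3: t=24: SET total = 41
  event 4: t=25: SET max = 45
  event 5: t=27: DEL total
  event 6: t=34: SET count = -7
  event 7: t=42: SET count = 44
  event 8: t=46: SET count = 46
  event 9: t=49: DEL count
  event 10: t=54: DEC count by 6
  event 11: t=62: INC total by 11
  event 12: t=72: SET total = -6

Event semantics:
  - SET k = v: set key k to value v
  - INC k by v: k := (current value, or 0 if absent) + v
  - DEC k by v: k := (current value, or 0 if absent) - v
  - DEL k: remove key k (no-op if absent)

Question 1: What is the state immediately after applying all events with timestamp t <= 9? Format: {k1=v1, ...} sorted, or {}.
Answer: {total=-5}

Derivation:
Apply events with t <= 9 (1 events):
  after event 1 (t=7: DEC total by 5): {total=-5}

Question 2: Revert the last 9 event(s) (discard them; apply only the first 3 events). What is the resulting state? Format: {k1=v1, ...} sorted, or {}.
Answer: {max=1, total=41}

Derivation:
Keep first 3 events (discard last 9):
  after event 1 (t=7: DEC total by 5): {total=-5}
  after event 2 (t=14: SET max = 1): {max=1, total=-5}
  after event 3 (t=24: SET total = 41): {max=1, total=41}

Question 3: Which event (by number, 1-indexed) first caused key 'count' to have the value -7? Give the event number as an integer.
Looking for first event where count becomes -7:
  event 6: count (absent) -> -7  <-- first match

Answer: 6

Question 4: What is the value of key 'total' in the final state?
Answer: -6

Derivation:
Track key 'total' through all 12 events:
  event 1 (t=7: DEC total by 5): total (absent) -> -5
  event 2 (t=14: SET max = 1): total unchanged
  event 3 (t=24: SET total = 41): total -5 -> 41
  event 4 (t=25: SET max = 45): total unchanged
  event 5 (t=27: DEL total): total 41 -> (absent)
  event 6 (t=34: SET count = -7): total unchanged
  event 7 (t=42: SET count = 44): total unchanged
  event 8 (t=46: SET count = 46): total unchanged
  event 9 (t=49: DEL count): total unchanged
  event 10 (t=54: DEC count by 6): total unchanged
  event 11 (t=62: INC total by 11): total (absent) -> 11
  event 12 (t=72: SET total = -6): total 11 -> -6
Final: total = -6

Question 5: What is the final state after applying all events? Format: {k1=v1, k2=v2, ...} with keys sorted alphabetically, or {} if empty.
  after event 1 (t=7: DEC total by 5): {total=-5}
  after event 2 (t=14: SET max = 1): {max=1, total=-5}
  after event 3 (t=24: SET total = 41): {max=1, total=41}
  after event 4 (t=25: SET max = 45): {max=45, total=41}
  after event 5 (t=27: DEL total): {max=45}
  after event 6 (t=34: SET count = -7): {count=-7, max=45}
  after event 7 (t=42: SET count = 44): {count=44, max=45}
  after event 8 (t=46: SET count = 46): {count=46, max=45}
  after event 9 (t=49: DEL count): {max=45}
  after event 10 (t=54: DEC count by 6): {count=-6, max=45}
  after event 11 (t=62: INC total by 11): {count=-6, max=45, total=11}
  after event 12 (t=72: SET total = -6): {count=-6, max=45, total=-6}

Answer: {count=-6, max=45, total=-6}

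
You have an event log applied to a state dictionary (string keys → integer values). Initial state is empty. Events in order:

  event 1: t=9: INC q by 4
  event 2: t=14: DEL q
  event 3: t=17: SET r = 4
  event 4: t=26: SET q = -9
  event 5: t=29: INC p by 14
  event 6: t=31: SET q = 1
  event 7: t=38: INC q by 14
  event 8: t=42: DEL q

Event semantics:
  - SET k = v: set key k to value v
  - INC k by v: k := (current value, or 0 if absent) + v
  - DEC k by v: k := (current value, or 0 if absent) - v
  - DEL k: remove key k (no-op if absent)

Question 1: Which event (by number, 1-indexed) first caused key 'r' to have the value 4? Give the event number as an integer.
Answer: 3

Derivation:
Looking for first event where r becomes 4:
  event 3: r (absent) -> 4  <-- first match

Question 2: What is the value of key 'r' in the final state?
Answer: 4

Derivation:
Track key 'r' through all 8 events:
  event 1 (t=9: INC q by 4): r unchanged
  event 2 (t=14: DEL q): r unchanged
  event 3 (t=17: SET r = 4): r (absent) -> 4
  event 4 (t=26: SET q = -9): r unchanged
  event 5 (t=29: INC p by 14): r unchanged
  event 6 (t=31: SET q = 1): r unchanged
  event 7 (t=38: INC q by 14): r unchanged
  event 8 (t=42: DEL q): r unchanged
Final: r = 4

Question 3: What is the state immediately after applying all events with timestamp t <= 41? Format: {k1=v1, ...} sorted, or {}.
Answer: {p=14, q=15, r=4}

Derivation:
Apply events with t <= 41 (7 events):
  after event 1 (t=9: INC q by 4): {q=4}
  after event 2 (t=14: DEL q): {}
  after event 3 (t=17: SET r = 4): {r=4}
  after event 4 (t=26: SET q = -9): {q=-9, r=4}
  after event 5 (t=29: INC p by 14): {p=14, q=-9, r=4}
  after event 6 (t=31: SET q = 1): {p=14, q=1, r=4}
  after event 7 (t=38: INC q by 14): {p=14, q=15, r=4}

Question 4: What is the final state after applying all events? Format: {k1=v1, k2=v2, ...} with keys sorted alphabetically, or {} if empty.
Answer: {p=14, r=4}

Derivation:
  after event 1 (t=9: INC q by 4): {q=4}
  after event 2 (t=14: DEL q): {}
  after event 3 (t=17: SET r = 4): {r=4}
  after event 4 (t=26: SET q = -9): {q=-9, r=4}
  after event 5 (t=29: INC p by 14): {p=14, q=-9, r=4}
  after event 6 (t=31: SET q = 1): {p=14, q=1, r=4}
  after event 7 (t=38: INC q by 14): {p=14, q=15, r=4}
  after event 8 (t=42: DEL q): {p=14, r=4}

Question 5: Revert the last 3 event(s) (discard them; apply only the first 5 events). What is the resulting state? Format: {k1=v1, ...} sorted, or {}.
Keep first 5 events (discard last 3):
  after event 1 (t=9: INC q by 4): {q=4}
  after event 2 (t=14: DEL q): {}
  after event 3 (t=17: SET r = 4): {r=4}
  after event 4 (t=26: SET q = -9): {q=-9, r=4}
  after event 5 (t=29: INC p by 14): {p=14, q=-9, r=4}

Answer: {p=14, q=-9, r=4}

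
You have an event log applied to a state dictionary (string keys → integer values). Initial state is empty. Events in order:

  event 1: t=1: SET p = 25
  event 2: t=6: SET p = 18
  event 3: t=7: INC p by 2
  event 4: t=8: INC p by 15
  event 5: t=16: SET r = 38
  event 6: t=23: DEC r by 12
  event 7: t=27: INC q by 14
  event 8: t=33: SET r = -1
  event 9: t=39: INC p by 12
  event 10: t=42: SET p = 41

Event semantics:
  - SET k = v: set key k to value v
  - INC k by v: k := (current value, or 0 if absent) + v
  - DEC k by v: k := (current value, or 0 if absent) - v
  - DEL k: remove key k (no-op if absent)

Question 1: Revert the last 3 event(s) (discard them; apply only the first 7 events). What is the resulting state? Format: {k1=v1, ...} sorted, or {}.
Answer: {p=35, q=14, r=26}

Derivation:
Keep first 7 events (discard last 3):
  after event 1 (t=1: SET p = 25): {p=25}
  after event 2 (t=6: SET p = 18): {p=18}
  after event 3 (t=7: INC p by 2): {p=20}
  after event 4 (t=8: INC p by 15): {p=35}
  after event 5 (t=16: SET r = 38): {p=35, r=38}
  after event 6 (t=23: DEC r by 12): {p=35, r=26}
  after event 7 (t=27: INC q by 14): {p=35, q=14, r=26}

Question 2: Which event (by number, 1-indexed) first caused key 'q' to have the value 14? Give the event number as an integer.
Looking for first event where q becomes 14:
  event 7: q (absent) -> 14  <-- first match

Answer: 7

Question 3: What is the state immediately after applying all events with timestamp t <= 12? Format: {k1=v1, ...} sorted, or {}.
Answer: {p=35}

Derivation:
Apply events with t <= 12 (4 events):
  after event 1 (t=1: SET p = 25): {p=25}
  after event 2 (t=6: SET p = 18): {p=18}
  after event 3 (t=7: INC p by 2): {p=20}
  after event 4 (t=8: INC p by 15): {p=35}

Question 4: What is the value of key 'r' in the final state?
Answer: -1

Derivation:
Track key 'r' through all 10 events:
  event 1 (t=1: SET p = 25): r unchanged
  event 2 (t=6: SET p = 18): r unchanged
  event 3 (t=7: INC p by 2): r unchanged
  event 4 (t=8: INC p by 15): r unchanged
  event 5 (t=16: SET r = 38): r (absent) -> 38
  event 6 (t=23: DEC r by 12): r 38 -> 26
  event 7 (t=27: INC q by 14): r unchanged
  event 8 (t=33: SET r = -1): r 26 -> -1
  event 9 (t=39: INC p by 12): r unchanged
  event 10 (t=42: SET p = 41): r unchanged
Final: r = -1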